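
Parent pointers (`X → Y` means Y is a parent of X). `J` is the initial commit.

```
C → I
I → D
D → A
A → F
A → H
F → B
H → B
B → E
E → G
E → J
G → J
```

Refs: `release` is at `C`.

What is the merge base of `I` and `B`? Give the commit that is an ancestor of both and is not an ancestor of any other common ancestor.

B

Ancestors of I: {A, B, D, E, F, G, H, I, J}.
Ancestors of B: {B, E, G, J}.
Common ancestors: {B, E, G, J}.
Among these, B is not an ancestor of any other common ancestor — it is the merge base.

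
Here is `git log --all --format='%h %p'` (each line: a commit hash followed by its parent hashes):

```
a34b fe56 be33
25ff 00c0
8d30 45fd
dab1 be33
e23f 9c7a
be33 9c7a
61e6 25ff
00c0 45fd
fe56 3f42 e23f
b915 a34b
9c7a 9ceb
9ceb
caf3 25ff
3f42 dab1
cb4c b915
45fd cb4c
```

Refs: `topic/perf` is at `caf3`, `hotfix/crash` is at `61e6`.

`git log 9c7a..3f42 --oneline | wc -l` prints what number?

3

Reachable from 3f42: {3f42, 9c7a, 9ceb, be33, dab1}.
Reachable from 9c7a: {9c7a, 9ceb}.
In 3f42's history but not 9c7a's: {3f42, be33, dab1} — 3 commits.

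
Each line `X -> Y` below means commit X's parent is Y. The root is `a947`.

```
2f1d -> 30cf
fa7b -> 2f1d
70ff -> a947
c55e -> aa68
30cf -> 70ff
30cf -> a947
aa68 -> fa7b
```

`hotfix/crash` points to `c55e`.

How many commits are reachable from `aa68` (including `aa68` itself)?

6

Walking parent pointers from aa68: reachable set = {2f1d, 30cf, 70ff, a947, aa68, fa7b}.
That is 6 commits.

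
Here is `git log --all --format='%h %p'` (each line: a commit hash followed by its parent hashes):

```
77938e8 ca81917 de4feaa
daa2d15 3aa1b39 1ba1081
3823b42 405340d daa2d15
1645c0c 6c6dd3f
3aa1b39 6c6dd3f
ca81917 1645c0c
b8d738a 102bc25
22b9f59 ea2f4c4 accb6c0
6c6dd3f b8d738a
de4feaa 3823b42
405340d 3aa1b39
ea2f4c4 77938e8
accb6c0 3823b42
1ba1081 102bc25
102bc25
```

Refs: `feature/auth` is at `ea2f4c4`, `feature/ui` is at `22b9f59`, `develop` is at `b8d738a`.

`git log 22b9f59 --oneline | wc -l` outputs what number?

15

Walking parent pointers from 22b9f59: reachable set = {102bc25, 1645c0c, 1ba1081, 22b9f59, 3823b42, 3aa1b39, 405340d, 6c6dd3f, 77938e8, accb6c0, b8d738a, ca81917, daa2d15, de4feaa, ea2f4c4}.
That is 15 commits.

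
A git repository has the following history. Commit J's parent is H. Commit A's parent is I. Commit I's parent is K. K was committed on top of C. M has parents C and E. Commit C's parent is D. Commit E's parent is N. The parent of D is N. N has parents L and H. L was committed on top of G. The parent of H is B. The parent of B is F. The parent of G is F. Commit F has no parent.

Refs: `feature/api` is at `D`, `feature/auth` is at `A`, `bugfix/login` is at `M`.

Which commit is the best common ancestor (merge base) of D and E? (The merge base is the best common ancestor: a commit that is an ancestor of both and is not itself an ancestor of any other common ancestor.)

Ancestors of D: {B, D, F, G, H, L, N}.
Ancestors of E: {B, E, F, G, H, L, N}.
Common ancestors: {B, F, G, H, L, N}.
Among these, N is not an ancestor of any other common ancestor — it is the merge base.

N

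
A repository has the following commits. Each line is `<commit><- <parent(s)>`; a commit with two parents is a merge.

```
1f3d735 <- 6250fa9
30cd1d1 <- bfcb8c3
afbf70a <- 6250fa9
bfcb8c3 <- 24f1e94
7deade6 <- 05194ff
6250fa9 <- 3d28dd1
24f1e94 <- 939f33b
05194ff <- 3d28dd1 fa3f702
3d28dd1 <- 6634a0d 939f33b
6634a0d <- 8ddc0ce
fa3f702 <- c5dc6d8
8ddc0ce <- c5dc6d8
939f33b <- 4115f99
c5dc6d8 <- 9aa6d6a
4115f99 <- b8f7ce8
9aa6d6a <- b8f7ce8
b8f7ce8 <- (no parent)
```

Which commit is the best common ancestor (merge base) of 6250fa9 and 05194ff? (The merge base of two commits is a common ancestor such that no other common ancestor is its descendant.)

3d28dd1

Ancestors of 6250fa9: {3d28dd1, 4115f99, 6250fa9, 6634a0d, 8ddc0ce, 939f33b, 9aa6d6a, b8f7ce8, c5dc6d8}.
Ancestors of 05194ff: {05194ff, 3d28dd1, 4115f99, 6634a0d, 8ddc0ce, 939f33b, 9aa6d6a, b8f7ce8, c5dc6d8, fa3f702}.
Common ancestors: {3d28dd1, 4115f99, 6634a0d, 8ddc0ce, 939f33b, 9aa6d6a, b8f7ce8, c5dc6d8}.
Among these, 3d28dd1 is not an ancestor of any other common ancestor — it is the merge base.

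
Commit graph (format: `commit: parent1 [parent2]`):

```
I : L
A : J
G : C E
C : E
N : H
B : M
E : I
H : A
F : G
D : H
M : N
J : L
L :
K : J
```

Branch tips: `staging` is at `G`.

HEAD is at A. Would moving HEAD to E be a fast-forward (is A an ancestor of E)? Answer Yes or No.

A fast-forward from A to E is possible iff A is an ancestor of E.
Ancestors of E: {E, I, L}.
A is not among them, so fast-forward is not possible.

No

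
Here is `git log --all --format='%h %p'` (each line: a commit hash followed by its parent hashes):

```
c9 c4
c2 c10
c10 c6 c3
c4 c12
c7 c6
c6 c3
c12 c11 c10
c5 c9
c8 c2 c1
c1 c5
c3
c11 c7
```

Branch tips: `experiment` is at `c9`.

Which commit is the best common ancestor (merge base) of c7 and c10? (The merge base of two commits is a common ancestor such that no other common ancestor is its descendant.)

Ancestors of c7: {c3, c6, c7}.
Ancestors of c10: {c10, c3, c6}.
Common ancestors: {c3, c6}.
Among these, c6 is not an ancestor of any other common ancestor — it is the merge base.

c6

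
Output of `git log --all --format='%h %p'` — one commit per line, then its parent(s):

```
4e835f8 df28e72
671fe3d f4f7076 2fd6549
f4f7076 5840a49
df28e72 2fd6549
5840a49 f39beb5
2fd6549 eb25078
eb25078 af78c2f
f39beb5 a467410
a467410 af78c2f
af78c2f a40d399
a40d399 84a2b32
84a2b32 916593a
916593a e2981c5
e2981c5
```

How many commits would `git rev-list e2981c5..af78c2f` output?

Reachable from af78c2f: {84a2b32, 916593a, a40d399, af78c2f, e2981c5}.
Reachable from e2981c5: {e2981c5}.
In af78c2f's history but not e2981c5's: {84a2b32, 916593a, a40d399, af78c2f} — 4 commits.

4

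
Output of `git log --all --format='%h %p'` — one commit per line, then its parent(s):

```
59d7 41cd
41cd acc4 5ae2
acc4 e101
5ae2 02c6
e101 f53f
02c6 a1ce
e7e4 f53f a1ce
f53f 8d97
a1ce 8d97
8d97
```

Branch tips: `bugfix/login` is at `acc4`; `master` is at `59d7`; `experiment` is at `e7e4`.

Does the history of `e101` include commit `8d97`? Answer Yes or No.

Ancestors of e101 (commits reachable by following parents): {8d97, e101, f53f}.
8d97 is in that set, so it is an ancestor of e101.

Yes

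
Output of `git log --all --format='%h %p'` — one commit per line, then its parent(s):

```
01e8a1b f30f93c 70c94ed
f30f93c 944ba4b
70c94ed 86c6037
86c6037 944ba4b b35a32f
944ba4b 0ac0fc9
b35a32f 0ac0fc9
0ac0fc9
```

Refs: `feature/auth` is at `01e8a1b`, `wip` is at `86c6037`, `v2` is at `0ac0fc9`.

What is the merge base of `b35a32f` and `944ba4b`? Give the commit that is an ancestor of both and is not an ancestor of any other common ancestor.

0ac0fc9

Ancestors of b35a32f: {0ac0fc9, b35a32f}.
Ancestors of 944ba4b: {0ac0fc9, 944ba4b}.
Common ancestors: {0ac0fc9}.
The only common ancestor is 0ac0fc9, so it is the merge base.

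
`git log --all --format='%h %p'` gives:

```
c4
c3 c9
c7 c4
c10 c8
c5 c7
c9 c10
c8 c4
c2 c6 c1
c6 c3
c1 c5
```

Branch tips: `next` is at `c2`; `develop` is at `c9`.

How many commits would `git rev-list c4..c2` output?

Reachable from c2: {c1, c10, c2, c3, c4, c5, c6, c7, c8, c9}.
Reachable from c4: {c4}.
In c2's history but not c4's: {c1, c10, c2, c3, c5, c6, c7, c8, c9} — 9 commits.

9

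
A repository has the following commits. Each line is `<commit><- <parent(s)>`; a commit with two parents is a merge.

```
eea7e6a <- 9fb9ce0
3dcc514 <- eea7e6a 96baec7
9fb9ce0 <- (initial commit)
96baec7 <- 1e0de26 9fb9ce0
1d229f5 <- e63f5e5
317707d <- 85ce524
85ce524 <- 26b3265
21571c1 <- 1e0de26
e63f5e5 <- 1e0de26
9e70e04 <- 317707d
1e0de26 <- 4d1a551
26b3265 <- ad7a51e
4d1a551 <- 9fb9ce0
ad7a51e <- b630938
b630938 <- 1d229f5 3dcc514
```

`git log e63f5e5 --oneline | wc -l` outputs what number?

Walking parent pointers from e63f5e5: reachable set = {1e0de26, 4d1a551, 9fb9ce0, e63f5e5}.
That is 4 commits.

4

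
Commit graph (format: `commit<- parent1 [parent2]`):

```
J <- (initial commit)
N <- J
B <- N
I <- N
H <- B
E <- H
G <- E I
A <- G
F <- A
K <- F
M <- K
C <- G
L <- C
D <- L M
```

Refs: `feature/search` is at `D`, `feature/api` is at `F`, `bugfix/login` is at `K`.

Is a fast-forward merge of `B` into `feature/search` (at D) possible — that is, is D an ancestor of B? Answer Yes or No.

No

A fast-forward from D to B is possible iff D is an ancestor of B.
Ancestors of B: {B, J, N}.
D is not among them, so fast-forward is not possible.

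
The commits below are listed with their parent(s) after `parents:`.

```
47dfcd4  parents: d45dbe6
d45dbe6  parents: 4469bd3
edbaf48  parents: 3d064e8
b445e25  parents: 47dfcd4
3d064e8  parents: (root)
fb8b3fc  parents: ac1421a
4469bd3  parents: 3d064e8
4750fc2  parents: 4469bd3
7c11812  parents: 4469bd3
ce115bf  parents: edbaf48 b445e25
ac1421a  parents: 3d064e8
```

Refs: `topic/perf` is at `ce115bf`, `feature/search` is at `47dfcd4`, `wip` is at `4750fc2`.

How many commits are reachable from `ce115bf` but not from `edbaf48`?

Reachable from ce115bf: {3d064e8, 4469bd3, 47dfcd4, b445e25, ce115bf, d45dbe6, edbaf48}.
Reachable from edbaf48: {3d064e8, edbaf48}.
In ce115bf's history but not edbaf48's: {4469bd3, 47dfcd4, b445e25, ce115bf, d45dbe6} — 5 commits.

5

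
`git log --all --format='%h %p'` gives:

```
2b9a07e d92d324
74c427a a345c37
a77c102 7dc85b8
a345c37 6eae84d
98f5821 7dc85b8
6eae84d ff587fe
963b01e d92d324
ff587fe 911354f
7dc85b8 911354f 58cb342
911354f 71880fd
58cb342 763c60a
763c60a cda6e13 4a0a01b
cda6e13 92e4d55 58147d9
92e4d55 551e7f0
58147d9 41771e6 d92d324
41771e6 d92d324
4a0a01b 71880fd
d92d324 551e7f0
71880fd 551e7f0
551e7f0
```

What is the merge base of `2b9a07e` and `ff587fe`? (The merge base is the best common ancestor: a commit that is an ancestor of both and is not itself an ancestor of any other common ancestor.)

551e7f0

Ancestors of 2b9a07e: {2b9a07e, 551e7f0, d92d324}.
Ancestors of ff587fe: {551e7f0, 71880fd, 911354f, ff587fe}.
Common ancestors: {551e7f0}.
The only common ancestor is 551e7f0, so it is the merge base.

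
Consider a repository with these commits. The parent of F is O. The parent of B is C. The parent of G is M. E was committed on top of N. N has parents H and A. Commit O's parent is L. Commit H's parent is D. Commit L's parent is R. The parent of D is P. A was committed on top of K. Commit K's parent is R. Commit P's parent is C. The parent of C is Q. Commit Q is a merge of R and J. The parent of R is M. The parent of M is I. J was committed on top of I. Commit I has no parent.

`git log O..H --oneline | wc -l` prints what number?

Reachable from H: {C, D, H, I, J, M, P, Q, R}.
Reachable from O: {I, L, M, O, R}.
In H's history but not O's: {C, D, H, J, P, Q} — 6 commits.

6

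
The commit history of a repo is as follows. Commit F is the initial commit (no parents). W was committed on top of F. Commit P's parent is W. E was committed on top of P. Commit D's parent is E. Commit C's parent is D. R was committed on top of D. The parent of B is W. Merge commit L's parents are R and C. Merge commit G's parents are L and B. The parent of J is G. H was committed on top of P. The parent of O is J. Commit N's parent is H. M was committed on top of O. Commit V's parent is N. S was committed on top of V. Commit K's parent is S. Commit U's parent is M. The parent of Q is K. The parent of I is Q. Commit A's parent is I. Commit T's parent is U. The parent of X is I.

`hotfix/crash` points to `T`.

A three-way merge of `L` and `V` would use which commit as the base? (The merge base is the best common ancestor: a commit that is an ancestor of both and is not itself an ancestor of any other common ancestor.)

P

Ancestors of L: {C, D, E, F, L, P, R, W}.
Ancestors of V: {F, H, N, P, V, W}.
Common ancestors: {F, P, W}.
Among these, P is not an ancestor of any other common ancestor — it is the merge base.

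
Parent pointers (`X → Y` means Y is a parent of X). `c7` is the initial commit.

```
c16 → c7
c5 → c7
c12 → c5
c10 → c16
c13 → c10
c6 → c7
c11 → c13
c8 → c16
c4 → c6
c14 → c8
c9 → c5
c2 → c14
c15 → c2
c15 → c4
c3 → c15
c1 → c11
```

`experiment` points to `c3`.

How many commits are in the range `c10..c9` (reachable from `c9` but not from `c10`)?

Reachable from c9: {c5, c7, c9}.
Reachable from c10: {c10, c16, c7}.
In c9's history but not c10's: {c5, c9} — 2 commits.

2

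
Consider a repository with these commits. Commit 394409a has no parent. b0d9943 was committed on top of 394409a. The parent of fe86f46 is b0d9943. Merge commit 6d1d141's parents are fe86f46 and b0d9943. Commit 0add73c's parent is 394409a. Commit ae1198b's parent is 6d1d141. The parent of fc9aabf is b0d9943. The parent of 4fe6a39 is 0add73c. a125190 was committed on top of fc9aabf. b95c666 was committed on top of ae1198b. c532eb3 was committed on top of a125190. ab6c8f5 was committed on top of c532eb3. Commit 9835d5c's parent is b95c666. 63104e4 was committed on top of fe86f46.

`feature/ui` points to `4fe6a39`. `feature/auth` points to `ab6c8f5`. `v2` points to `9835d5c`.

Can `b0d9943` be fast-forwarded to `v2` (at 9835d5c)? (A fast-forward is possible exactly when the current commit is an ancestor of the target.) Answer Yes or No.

A fast-forward from b0d9943 to 9835d5c is possible iff b0d9943 is an ancestor of 9835d5c.
Ancestors of 9835d5c: {394409a, 6d1d141, 9835d5c, ae1198b, b0d9943, b95c666, fe86f46}.
b0d9943 is among them, so fast-forward is possible.

Yes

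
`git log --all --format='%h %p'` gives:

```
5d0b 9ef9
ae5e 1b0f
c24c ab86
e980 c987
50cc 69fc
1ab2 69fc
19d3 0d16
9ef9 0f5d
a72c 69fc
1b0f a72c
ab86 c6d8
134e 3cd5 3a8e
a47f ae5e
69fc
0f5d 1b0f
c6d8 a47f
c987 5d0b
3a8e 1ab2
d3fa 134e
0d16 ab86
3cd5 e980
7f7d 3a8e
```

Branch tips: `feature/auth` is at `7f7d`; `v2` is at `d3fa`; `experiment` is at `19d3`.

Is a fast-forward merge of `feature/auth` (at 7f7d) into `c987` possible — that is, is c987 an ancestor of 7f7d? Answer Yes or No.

No

A fast-forward from c987 to 7f7d is possible iff c987 is an ancestor of 7f7d.
Ancestors of 7f7d: {1ab2, 3a8e, 69fc, 7f7d}.
c987 is not among them, so fast-forward is not possible.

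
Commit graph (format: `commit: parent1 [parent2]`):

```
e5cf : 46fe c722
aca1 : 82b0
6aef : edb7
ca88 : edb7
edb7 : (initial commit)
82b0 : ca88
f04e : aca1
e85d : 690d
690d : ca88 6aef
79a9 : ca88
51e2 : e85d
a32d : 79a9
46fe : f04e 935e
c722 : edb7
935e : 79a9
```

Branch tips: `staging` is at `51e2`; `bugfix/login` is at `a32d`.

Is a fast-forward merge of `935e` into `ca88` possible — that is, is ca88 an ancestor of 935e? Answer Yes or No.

A fast-forward from ca88 to 935e is possible iff ca88 is an ancestor of 935e.
Ancestors of 935e: {79a9, 935e, ca88, edb7}.
ca88 is among them, so fast-forward is possible.

Yes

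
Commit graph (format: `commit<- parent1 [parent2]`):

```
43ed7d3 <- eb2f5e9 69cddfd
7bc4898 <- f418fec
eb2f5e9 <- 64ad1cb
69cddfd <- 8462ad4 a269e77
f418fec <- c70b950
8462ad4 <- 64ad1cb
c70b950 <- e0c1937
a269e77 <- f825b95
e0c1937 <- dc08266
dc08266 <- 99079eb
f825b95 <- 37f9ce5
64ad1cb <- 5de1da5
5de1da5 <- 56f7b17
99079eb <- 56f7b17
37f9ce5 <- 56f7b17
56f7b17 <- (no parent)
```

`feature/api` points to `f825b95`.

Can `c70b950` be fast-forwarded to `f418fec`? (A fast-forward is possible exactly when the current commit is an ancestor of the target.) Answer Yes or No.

A fast-forward from c70b950 to f418fec is possible iff c70b950 is an ancestor of f418fec.
Ancestors of f418fec: {56f7b17, 99079eb, c70b950, dc08266, e0c1937, f418fec}.
c70b950 is among them, so fast-forward is possible.

Yes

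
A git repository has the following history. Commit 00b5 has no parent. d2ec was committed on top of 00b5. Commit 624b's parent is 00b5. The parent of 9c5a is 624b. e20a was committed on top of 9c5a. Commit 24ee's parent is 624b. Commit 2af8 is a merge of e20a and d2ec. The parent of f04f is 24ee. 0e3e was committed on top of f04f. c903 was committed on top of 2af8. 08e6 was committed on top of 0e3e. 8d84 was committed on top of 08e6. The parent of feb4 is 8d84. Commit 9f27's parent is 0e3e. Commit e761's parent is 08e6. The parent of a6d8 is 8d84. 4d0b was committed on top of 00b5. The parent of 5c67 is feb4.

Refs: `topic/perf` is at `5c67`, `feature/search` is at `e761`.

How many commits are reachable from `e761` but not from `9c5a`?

5

Reachable from e761: {00b5, 08e6, 0e3e, 24ee, 624b, e761, f04f}.
Reachable from 9c5a: {00b5, 624b, 9c5a}.
In e761's history but not 9c5a's: {08e6, 0e3e, 24ee, e761, f04f} — 5 commits.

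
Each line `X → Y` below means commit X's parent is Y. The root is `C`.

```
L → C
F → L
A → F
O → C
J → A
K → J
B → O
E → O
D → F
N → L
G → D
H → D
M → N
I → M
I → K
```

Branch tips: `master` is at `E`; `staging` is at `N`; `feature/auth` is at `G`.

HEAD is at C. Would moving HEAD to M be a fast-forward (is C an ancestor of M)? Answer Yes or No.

Yes

A fast-forward from C to M is possible iff C is an ancestor of M.
Ancestors of M: {C, L, M, N}.
C is among them, so fast-forward is possible.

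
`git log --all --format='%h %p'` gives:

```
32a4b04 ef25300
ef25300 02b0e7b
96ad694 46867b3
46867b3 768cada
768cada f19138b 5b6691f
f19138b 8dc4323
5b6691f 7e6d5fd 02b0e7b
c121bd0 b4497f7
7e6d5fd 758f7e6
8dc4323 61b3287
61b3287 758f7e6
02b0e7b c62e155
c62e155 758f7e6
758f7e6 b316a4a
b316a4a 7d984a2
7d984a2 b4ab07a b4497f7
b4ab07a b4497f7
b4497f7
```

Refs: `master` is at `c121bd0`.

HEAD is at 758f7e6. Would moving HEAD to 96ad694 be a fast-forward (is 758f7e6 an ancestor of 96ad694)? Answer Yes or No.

A fast-forward from 758f7e6 to 96ad694 is possible iff 758f7e6 is an ancestor of 96ad694.
Ancestors of 96ad694: {02b0e7b, 46867b3, 5b6691f, 61b3287, 758f7e6, 768cada, 7d984a2, 7e6d5fd, 8dc4323, 96ad694, b316a4a, b4497f7, b4ab07a, c62e155, f19138b}.
758f7e6 is among them, so fast-forward is possible.

Yes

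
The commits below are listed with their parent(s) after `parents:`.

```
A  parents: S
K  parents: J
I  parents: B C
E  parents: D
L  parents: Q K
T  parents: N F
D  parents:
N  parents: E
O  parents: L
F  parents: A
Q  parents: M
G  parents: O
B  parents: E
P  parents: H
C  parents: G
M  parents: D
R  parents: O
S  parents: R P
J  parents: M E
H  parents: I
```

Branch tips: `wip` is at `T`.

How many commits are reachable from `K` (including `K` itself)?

Walking parent pointers from K: reachable set = {D, E, J, K, M}.
That is 5 commits.

5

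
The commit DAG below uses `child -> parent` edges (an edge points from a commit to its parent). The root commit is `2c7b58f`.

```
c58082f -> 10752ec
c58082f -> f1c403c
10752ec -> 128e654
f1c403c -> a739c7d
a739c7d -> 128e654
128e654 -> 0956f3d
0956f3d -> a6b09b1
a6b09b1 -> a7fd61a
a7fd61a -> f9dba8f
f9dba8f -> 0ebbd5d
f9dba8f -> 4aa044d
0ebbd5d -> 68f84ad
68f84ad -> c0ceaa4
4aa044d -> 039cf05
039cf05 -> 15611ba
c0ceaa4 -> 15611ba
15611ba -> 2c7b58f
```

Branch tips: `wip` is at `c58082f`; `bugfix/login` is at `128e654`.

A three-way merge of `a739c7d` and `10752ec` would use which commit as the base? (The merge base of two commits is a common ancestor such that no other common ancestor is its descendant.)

128e654

Ancestors of a739c7d: {039cf05, 0956f3d, 0ebbd5d, 128e654, 15611ba, 2c7b58f, 4aa044d, 68f84ad, a6b09b1, a739c7d, a7fd61a, c0ceaa4, f9dba8f}.
Ancestors of 10752ec: {039cf05, 0956f3d, 0ebbd5d, 10752ec, 128e654, 15611ba, 2c7b58f, 4aa044d, 68f84ad, a6b09b1, a7fd61a, c0ceaa4, f9dba8f}.
Common ancestors: {039cf05, 0956f3d, 0ebbd5d, 128e654, 15611ba, 2c7b58f, 4aa044d, 68f84ad, a6b09b1, a7fd61a, c0ceaa4, f9dba8f}.
Among these, 128e654 is not an ancestor of any other common ancestor — it is the merge base.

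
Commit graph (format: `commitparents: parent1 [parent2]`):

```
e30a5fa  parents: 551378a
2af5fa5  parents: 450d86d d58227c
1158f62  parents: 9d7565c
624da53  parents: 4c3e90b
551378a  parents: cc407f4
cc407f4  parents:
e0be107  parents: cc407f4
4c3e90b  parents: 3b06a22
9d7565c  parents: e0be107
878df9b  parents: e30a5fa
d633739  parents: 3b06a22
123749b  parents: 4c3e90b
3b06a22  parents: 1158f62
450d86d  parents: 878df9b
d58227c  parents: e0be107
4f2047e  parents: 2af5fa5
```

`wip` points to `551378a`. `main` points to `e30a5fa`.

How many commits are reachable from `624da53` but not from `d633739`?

Reachable from 624da53: {1158f62, 3b06a22, 4c3e90b, 624da53, 9d7565c, cc407f4, e0be107}.
Reachable from d633739: {1158f62, 3b06a22, 9d7565c, cc407f4, d633739, e0be107}.
In 624da53's history but not d633739's: {4c3e90b, 624da53} — 2 commits.

2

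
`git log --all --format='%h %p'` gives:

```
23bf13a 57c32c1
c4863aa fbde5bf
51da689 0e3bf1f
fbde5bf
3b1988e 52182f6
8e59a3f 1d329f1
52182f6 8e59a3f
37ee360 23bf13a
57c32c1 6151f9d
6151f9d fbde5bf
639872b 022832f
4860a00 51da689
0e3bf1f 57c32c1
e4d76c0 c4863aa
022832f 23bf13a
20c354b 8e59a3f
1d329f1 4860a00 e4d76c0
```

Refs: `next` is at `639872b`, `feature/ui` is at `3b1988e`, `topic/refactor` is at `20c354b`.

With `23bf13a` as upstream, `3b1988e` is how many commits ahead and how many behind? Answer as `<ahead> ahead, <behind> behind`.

9 ahead, 1 behind

Reachable from 3b1988e: {0e3bf1f, 1d329f1, 3b1988e, 4860a00, 51da689, 52182f6, 57c32c1, 6151f9d, 8e59a3f, c4863aa, e4d76c0, fbde5bf}.
Reachable from 23bf13a: {23bf13a, 57c32c1, 6151f9d, fbde5bf}.
Only in 3b1988e's history (ahead): {0e3bf1f, 1d329f1, 3b1988e, 4860a00, 51da689, 52182f6, 8e59a3f, c4863aa, e4d76c0} — 9.
Only in 23bf13a's history (behind): {23bf13a} — 1.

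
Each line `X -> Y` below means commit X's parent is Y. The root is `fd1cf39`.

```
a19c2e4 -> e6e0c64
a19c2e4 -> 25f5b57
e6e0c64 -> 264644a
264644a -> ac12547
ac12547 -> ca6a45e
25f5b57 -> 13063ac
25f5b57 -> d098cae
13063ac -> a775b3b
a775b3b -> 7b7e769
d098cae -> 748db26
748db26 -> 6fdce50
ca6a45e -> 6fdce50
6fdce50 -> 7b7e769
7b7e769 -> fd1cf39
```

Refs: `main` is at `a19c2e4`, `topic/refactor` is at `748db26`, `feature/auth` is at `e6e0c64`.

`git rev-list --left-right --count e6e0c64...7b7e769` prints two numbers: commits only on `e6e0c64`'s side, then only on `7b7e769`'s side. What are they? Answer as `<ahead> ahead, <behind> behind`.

5 ahead, 0 behind

Reachable from e6e0c64: {264644a, 6fdce50, 7b7e769, ac12547, ca6a45e, e6e0c64, fd1cf39}.
Reachable from 7b7e769: {7b7e769, fd1cf39}.
Only in e6e0c64's history (ahead): {264644a, 6fdce50, ac12547, ca6a45e, e6e0c64} — 5.
Only in 7b7e769's history (behind): {} — 0.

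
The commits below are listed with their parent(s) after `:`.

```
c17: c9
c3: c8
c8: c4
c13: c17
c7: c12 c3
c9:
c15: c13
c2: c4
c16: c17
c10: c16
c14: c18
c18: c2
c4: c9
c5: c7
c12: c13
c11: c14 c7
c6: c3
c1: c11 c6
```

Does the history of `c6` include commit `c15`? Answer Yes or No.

Ancestors of c6: {c3, c4, c6, c8, c9}.
c15 is not in that set, so it is not an ancestor of c6.

No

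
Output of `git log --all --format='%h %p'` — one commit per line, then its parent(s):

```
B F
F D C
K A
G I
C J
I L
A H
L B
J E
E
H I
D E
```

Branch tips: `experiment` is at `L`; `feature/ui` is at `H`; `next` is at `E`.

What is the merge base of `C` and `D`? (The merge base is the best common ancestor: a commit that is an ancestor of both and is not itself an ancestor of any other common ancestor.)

E

Ancestors of C: {C, E, J}.
Ancestors of D: {D, E}.
Common ancestors: {E}.
The only common ancestor is E, so it is the merge base.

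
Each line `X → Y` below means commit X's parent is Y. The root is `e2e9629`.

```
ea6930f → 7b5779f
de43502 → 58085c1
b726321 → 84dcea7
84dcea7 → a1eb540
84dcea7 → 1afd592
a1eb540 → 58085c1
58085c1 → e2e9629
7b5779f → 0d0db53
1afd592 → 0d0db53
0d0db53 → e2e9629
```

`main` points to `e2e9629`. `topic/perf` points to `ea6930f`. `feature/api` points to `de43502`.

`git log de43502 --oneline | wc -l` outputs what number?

Walking parent pointers from de43502: reachable set = {58085c1, de43502, e2e9629}.
That is 3 commits.

3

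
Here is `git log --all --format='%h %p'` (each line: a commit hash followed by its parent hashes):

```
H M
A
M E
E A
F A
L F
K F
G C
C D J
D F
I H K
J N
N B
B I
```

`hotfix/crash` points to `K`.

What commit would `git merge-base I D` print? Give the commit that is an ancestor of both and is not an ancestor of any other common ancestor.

F

Ancestors of I: {A, E, F, H, I, K, M}.
Ancestors of D: {A, D, F}.
Common ancestors: {A, F}.
Among these, F is not an ancestor of any other common ancestor — it is the merge base.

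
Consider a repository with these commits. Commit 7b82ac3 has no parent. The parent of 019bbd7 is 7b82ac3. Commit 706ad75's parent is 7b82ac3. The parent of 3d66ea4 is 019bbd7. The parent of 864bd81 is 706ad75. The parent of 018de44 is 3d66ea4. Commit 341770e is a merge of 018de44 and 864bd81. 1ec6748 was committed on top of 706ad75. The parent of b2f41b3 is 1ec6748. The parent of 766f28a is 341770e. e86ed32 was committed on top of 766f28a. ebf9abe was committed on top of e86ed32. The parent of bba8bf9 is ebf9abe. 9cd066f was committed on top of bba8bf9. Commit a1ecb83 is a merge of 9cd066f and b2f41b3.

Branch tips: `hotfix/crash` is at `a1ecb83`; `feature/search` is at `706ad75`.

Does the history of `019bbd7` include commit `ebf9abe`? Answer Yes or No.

Ancestors of 019bbd7: {019bbd7, 7b82ac3}.
ebf9abe is not in that set, so it is not an ancestor of 019bbd7.

No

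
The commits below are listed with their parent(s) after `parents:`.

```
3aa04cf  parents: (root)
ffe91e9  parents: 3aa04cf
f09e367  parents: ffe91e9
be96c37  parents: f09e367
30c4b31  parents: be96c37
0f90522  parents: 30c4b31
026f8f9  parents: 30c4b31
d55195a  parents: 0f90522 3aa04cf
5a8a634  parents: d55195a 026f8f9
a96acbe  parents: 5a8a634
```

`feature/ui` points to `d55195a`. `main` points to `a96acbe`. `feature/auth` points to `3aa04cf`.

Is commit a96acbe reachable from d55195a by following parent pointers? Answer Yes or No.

Ancestors of d55195a: {0f90522, 30c4b31, 3aa04cf, be96c37, d55195a, f09e367, ffe91e9}.
a96acbe is not in that set, so it is not an ancestor of d55195a.

No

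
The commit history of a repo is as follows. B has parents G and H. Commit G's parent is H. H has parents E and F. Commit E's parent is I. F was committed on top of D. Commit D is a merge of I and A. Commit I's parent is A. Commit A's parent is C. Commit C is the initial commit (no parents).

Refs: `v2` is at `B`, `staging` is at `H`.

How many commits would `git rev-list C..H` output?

6

Reachable from H: {A, C, D, E, F, H, I}.
Reachable from C: {C}.
In H's history but not C's: {A, D, E, F, H, I} — 6 commits.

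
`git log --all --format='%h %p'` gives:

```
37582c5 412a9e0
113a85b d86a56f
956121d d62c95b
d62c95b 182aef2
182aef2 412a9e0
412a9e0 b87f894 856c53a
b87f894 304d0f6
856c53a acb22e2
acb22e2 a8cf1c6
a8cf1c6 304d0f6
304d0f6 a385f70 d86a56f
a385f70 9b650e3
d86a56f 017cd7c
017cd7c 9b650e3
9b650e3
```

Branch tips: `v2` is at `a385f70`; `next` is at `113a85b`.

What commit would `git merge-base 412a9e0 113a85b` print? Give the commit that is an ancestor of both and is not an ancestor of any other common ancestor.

d86a56f

Ancestors of 412a9e0: {017cd7c, 304d0f6, 412a9e0, 856c53a, 9b650e3, a385f70, a8cf1c6, acb22e2, b87f894, d86a56f}.
Ancestors of 113a85b: {017cd7c, 113a85b, 9b650e3, d86a56f}.
Common ancestors: {017cd7c, 9b650e3, d86a56f}.
Among these, d86a56f is not an ancestor of any other common ancestor — it is the merge base.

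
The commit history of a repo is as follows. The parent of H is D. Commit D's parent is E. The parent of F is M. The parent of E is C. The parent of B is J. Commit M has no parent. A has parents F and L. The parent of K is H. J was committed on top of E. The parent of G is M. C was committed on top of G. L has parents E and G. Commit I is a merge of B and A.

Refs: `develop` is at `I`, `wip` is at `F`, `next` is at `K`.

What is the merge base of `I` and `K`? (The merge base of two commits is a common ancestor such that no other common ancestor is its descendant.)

E

Ancestors of I: {A, B, C, E, F, G, I, J, L, M}.
Ancestors of K: {C, D, E, G, H, K, M}.
Common ancestors: {C, E, G, M}.
Among these, E is not an ancestor of any other common ancestor — it is the merge base.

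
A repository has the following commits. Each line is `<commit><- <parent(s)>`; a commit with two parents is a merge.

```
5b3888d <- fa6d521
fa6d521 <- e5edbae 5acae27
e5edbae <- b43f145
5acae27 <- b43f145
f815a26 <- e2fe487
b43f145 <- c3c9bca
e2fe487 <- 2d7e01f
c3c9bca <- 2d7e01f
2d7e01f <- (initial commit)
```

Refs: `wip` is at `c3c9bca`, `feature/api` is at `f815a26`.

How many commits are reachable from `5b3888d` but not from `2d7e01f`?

6

Reachable from 5b3888d: {2d7e01f, 5acae27, 5b3888d, b43f145, c3c9bca, e5edbae, fa6d521}.
Reachable from 2d7e01f: {2d7e01f}.
In 5b3888d's history but not 2d7e01f's: {5acae27, 5b3888d, b43f145, c3c9bca, e5edbae, fa6d521} — 6 commits.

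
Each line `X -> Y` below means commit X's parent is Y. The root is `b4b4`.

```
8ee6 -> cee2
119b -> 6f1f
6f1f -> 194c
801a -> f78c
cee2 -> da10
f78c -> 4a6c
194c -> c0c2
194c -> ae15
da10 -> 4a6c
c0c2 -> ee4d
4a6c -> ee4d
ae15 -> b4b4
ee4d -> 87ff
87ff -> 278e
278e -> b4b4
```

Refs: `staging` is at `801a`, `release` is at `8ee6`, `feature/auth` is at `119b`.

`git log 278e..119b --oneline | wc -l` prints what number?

Reachable from 119b: {119b, 194c, 278e, 6f1f, 87ff, ae15, b4b4, c0c2, ee4d}.
Reachable from 278e: {278e, b4b4}.
In 119b's history but not 278e's: {119b, 194c, 6f1f, 87ff, ae15, c0c2, ee4d} — 7 commits.

7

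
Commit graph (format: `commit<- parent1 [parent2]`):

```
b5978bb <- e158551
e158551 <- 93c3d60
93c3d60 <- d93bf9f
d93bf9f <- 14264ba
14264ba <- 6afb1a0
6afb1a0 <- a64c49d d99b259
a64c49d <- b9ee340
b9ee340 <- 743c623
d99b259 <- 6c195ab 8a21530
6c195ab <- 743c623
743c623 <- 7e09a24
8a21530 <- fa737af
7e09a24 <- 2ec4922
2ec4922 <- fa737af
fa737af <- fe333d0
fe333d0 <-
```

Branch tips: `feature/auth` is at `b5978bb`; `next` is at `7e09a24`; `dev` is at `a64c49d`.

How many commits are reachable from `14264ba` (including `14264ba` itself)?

Walking parent pointers from 14264ba: reachable set = {14264ba, 2ec4922, 6afb1a0, 6c195ab, 743c623, 7e09a24, 8a21530, a64c49d, b9ee340, d99b259, fa737af, fe333d0}.
That is 12 commits.

12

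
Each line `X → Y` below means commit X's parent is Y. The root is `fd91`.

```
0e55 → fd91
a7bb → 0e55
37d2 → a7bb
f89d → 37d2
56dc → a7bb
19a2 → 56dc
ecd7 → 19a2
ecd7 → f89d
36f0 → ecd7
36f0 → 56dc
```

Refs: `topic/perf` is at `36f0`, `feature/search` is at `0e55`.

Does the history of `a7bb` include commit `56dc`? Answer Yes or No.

No

Ancestors of a7bb: {0e55, a7bb, fd91}.
56dc is not in that set, so it is not an ancestor of a7bb.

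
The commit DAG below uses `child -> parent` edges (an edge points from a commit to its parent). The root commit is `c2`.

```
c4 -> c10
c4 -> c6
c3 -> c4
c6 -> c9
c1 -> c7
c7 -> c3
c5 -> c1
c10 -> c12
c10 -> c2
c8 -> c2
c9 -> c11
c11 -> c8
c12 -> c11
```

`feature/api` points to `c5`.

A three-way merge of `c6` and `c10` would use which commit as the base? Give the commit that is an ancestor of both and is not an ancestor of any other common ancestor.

Ancestors of c6: {c11, c2, c6, c8, c9}.
Ancestors of c10: {c10, c11, c12, c2, c8}.
Common ancestors: {c11, c2, c8}.
Among these, c11 is not an ancestor of any other common ancestor — it is the merge base.

c11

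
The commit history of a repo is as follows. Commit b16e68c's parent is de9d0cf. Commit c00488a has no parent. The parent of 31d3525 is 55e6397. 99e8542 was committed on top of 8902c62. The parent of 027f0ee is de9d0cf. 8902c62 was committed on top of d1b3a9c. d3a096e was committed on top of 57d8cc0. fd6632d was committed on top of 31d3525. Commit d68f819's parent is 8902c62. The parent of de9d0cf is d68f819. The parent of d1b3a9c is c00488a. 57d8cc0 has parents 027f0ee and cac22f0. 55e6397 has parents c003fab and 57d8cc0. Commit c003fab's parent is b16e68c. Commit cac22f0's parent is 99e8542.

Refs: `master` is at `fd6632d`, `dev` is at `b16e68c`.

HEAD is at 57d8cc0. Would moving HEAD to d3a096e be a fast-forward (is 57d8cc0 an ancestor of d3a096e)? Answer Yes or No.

A fast-forward from 57d8cc0 to d3a096e is possible iff 57d8cc0 is an ancestor of d3a096e.
Ancestors of d3a096e: {027f0ee, 57d8cc0, 8902c62, 99e8542, c00488a, cac22f0, d1b3a9c, d3a096e, d68f819, de9d0cf}.
57d8cc0 is among them, so fast-forward is possible.

Yes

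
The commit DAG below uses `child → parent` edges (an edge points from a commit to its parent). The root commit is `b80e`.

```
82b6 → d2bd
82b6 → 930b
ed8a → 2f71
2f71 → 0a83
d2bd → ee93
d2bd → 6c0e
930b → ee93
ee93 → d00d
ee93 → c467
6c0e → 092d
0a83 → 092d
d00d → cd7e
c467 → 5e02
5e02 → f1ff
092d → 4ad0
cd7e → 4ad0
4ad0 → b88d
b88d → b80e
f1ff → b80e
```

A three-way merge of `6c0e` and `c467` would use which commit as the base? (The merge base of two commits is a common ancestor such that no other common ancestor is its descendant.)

Ancestors of 6c0e: {092d, 4ad0, 6c0e, b80e, b88d}.
Ancestors of c467: {5e02, b80e, c467, f1ff}.
Common ancestors: {b80e}.
The only common ancestor is b80e, so it is the merge base.

b80e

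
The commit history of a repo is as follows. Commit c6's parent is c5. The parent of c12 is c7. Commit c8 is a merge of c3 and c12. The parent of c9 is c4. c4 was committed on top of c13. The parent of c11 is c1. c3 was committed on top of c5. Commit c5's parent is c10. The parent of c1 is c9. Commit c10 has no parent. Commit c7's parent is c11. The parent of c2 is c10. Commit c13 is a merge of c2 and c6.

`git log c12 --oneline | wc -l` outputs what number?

Walking parent pointers from c12: reachable set = {c1, c10, c11, c12, c13, c2, c4, c5, c6, c7, c9}.
That is 11 commits.

11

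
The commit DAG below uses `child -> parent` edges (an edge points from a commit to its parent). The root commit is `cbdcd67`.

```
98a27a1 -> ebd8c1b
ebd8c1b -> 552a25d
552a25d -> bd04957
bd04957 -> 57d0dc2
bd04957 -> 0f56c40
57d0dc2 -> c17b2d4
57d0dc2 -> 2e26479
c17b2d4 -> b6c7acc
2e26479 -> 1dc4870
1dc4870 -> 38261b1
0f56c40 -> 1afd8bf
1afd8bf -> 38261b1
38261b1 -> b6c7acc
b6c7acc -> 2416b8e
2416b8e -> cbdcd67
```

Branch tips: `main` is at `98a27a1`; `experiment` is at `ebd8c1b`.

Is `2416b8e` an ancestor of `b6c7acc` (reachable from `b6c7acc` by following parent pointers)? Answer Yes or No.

Ancestors of b6c7acc (commits reachable by following parents): {2416b8e, b6c7acc, cbdcd67}.
2416b8e is in that set, so it is an ancestor of b6c7acc.

Yes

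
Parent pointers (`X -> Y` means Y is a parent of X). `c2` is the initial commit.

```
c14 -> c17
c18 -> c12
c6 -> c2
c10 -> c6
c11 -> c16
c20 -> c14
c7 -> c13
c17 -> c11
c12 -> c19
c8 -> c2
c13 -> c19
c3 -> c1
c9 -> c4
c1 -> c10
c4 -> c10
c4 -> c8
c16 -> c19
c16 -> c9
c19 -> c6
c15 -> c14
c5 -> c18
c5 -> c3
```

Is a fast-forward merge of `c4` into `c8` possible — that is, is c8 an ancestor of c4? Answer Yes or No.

Yes

A fast-forward from c8 to c4 is possible iff c8 is an ancestor of c4.
Ancestors of c4: {c10, c2, c4, c6, c8}.
c8 is among them, so fast-forward is possible.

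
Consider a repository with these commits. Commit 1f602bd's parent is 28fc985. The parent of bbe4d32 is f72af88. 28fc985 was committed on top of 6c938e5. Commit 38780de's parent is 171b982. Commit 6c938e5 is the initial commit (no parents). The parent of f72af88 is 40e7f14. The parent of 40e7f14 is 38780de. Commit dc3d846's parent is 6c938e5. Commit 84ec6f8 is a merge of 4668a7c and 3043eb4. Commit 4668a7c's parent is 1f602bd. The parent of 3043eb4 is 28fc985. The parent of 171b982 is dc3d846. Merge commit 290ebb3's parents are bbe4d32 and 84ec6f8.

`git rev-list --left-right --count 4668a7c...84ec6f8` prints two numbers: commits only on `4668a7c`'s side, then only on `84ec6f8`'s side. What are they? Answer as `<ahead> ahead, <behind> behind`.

0 ahead, 2 behind

Reachable from 4668a7c: {1f602bd, 28fc985, 4668a7c, 6c938e5}.
Reachable from 84ec6f8: {1f602bd, 28fc985, 3043eb4, 4668a7c, 6c938e5, 84ec6f8}.
Only in 4668a7c's history (ahead): {} — 0.
Only in 84ec6f8's history (behind): {3043eb4, 84ec6f8} — 2.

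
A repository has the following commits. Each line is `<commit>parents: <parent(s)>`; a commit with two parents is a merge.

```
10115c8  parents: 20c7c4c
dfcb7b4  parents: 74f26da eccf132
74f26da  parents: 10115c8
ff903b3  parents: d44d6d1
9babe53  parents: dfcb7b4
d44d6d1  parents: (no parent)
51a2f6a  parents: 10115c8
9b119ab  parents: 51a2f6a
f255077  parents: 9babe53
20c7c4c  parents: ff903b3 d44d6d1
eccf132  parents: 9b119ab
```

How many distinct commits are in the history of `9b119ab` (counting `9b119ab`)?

Walking parent pointers from 9b119ab: reachable set = {10115c8, 20c7c4c, 51a2f6a, 9b119ab, d44d6d1, ff903b3}.
That is 6 commits.

6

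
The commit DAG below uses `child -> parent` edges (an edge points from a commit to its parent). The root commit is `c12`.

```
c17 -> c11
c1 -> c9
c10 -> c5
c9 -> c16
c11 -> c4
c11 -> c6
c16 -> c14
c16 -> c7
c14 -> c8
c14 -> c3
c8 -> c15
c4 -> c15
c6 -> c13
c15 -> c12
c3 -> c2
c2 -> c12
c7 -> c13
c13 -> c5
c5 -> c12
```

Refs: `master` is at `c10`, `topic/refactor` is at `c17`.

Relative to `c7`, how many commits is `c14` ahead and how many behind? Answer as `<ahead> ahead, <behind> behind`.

5 ahead, 3 behind

Reachable from c14: {c12, c14, c15, c2, c3, c8}.
Reachable from c7: {c12, c13, c5, c7}.
Only in c14's history (ahead): {c14, c15, c2, c3, c8} — 5.
Only in c7's history (behind): {c13, c5, c7} — 3.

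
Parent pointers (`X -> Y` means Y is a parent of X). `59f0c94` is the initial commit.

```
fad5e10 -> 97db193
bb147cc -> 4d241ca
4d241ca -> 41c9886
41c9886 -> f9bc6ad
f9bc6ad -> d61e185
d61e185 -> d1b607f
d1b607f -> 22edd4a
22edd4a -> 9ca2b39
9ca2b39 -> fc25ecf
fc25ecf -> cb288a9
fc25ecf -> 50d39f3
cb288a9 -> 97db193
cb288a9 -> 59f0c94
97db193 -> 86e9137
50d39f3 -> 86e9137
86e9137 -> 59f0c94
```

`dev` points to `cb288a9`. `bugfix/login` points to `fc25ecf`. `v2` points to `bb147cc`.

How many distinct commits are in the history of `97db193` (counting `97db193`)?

Walking parent pointers from 97db193: reachable set = {59f0c94, 86e9137, 97db193}.
That is 3 commits.

3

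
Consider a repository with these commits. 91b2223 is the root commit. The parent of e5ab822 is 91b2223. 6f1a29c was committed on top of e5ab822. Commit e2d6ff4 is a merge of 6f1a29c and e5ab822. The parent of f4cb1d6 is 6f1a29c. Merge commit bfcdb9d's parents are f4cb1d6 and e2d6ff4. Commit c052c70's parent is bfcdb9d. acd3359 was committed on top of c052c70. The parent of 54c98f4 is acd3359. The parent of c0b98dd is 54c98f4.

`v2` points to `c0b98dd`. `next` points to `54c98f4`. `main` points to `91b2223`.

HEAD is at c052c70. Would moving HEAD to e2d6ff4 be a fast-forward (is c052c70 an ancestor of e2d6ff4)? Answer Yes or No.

A fast-forward from c052c70 to e2d6ff4 is possible iff c052c70 is an ancestor of e2d6ff4.
Ancestors of e2d6ff4: {6f1a29c, 91b2223, e2d6ff4, e5ab822}.
c052c70 is not among them, so fast-forward is not possible.

No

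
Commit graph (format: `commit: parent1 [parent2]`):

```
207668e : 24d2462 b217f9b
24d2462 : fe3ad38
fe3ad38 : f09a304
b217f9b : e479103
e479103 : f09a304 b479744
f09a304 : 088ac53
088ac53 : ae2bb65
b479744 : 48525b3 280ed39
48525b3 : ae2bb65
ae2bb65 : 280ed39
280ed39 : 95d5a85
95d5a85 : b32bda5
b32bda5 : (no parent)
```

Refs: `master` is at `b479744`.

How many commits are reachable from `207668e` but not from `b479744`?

7

Reachable from 207668e: {088ac53, 207668e, 24d2462, 280ed39, 48525b3, 95d5a85, ae2bb65, b217f9b, b32bda5, b479744, e479103, f09a304, fe3ad38}.
Reachable from b479744: {280ed39, 48525b3, 95d5a85, ae2bb65, b32bda5, b479744}.
In 207668e's history but not b479744's: {088ac53, 207668e, 24d2462, b217f9b, e479103, f09a304, fe3ad38} — 7 commits.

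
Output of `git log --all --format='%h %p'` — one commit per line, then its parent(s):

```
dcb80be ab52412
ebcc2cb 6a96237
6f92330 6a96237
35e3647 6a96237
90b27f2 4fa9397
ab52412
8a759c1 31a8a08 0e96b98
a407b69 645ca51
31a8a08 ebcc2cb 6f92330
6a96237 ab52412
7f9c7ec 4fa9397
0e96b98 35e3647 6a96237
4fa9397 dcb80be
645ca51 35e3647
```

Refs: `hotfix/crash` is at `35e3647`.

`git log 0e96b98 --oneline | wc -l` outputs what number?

Walking parent pointers from 0e96b98: reachable set = {0e96b98, 35e3647, 6a96237, ab52412}.
That is 4 commits.

4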